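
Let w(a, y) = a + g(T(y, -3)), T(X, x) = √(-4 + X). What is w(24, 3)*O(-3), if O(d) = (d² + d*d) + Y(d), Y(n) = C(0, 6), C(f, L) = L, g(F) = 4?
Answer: 672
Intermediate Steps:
Y(n) = 6
w(a, y) = 4 + a (w(a, y) = a + 4 = 4 + a)
O(d) = 6 + 2*d² (O(d) = (d² + d*d) + 6 = (d² + d²) + 6 = 2*d² + 6 = 6 + 2*d²)
w(24, 3)*O(-3) = (4 + 24)*(6 + 2*(-3)²) = 28*(6 + 2*9) = 28*(6 + 18) = 28*24 = 672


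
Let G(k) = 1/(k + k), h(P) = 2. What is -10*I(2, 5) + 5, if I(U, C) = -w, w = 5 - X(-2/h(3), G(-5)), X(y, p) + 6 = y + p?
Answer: 126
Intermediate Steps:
G(k) = 1/(2*k)
X(y, p) = -6 + p + y (X(y, p) = -6 + (y + p) = -6 + (p + y) = -6 + p + y)
w = 121/10 (w = 5 - (-6 + (1/2)/(-5) - 2/2) = 5 - (-6 + (1/2)*(-1/5) - 2*1/2) = 5 - (-6 - 1/10 - 1) = 5 - 1*(-71/10) = 5 + 71/10 = 121/10 ≈ 12.100)
I(U, C) = -121/10 (I(U, C) = -1*121/10 = -121/10)
-10*I(2, 5) + 5 = -10*(-121/10) + 5 = 121 + 5 = 126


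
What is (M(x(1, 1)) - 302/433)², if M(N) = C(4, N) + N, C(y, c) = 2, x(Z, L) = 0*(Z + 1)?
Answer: 318096/187489 ≈ 1.6966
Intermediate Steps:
x(Z, L) = 0 (x(Z, L) = 0*(1 + Z) = 0)
M(N) = 2 + N
(M(x(1, 1)) - 302/433)² = ((2 + 0) - 302/433)² = (2 - 302*1/433)² = (2 - 302/433)² = (564/433)² = 318096/187489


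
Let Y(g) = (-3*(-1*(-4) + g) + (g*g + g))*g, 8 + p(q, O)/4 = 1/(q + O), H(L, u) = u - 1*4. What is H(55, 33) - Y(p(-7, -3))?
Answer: 4468993/125 ≈ 35752.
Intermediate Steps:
H(L, u) = -4 + u (H(L, u) = u - 4 = -4 + u)
p(q, O) = -32 + 4/(O + q) (p(q, O) = -32 + 4/(q + O) = -32 + 4/(O + q))
Y(g) = g*(-12 + g² - 2*g) (Y(g) = (-3*(4 + g) + (g² + g))*g = ((-12 - 3*g) + (g + g²))*g = (-12 + g² - 2*g)*g = g*(-12 + g² - 2*g))
H(55, 33) - Y(p(-7, -3)) = (-4 + 33) - 4*(1 - 8*(-3) - 8*(-7))/(-3 - 7)*(-12 + (4*(1 - 8*(-3) - 8*(-7))/(-3 - 7))² - 8*(1 - 8*(-3) - 8*(-7))/(-3 - 7)) = 29 - 4*(1 + 24 + 56)/(-10)*(-12 + (4*(1 + 24 + 56)/(-10))² - 8*(1 + 24 + 56)/(-10)) = 29 - 4*(-⅒)*81*(-12 + (4*(-⅒)*81)² - 8*(-1)*81/10) = 29 - (-162)*(-12 + (-162/5)² - 2*(-162/5))/5 = 29 - (-162)*(-12 + 26244/25 + 324/5)/5 = 29 - (-162)*27564/(5*25) = 29 - 1*(-4465368/125) = 29 + 4465368/125 = 4468993/125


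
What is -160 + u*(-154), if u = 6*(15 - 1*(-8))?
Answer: -21412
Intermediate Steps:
u = 138 (u = 6*(15 + 8) = 6*23 = 138)
-160 + u*(-154) = -160 + 138*(-154) = -160 - 21252 = -21412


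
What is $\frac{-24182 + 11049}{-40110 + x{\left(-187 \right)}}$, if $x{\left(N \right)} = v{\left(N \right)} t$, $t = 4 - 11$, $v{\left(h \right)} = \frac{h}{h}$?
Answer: $\frac{13133}{40117} \approx 0.32737$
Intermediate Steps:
$v{\left(h \right)} = 1$
$t = -7$ ($t = 4 - 11 = -7$)
$x{\left(N \right)} = -7$ ($x{\left(N \right)} = 1 \left(-7\right) = -7$)
$\frac{-24182 + 11049}{-40110 + x{\left(-187 \right)}} = \frac{-24182 + 11049}{-40110 - 7} = - \frac{13133}{-40117} = \left(-13133\right) \left(- \frac{1}{40117}\right) = \frac{13133}{40117}$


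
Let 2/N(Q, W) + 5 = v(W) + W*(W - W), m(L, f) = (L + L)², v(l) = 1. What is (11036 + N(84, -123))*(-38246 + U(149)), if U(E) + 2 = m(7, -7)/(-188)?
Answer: -39677147055/94 ≈ -4.2210e+8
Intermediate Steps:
m(L, f) = 4*L² (m(L, f) = (2*L)² = 4*L²)
N(Q, W) = -½ (N(Q, W) = 2/(-5 + (1 + W*(W - W))) = 2/(-5 + (1 + W*0)) = 2/(-5 + (1 + 0)) = 2/(-5 + 1) = 2/(-4) = 2*(-¼) = -½)
U(E) = -143/47 (U(E) = -2 + (4*7²)/(-188) = -2 + (4*49)*(-1/188) = -2 + 196*(-1/188) = -2 - 49/47 = -143/47)
(11036 + N(84, -123))*(-38246 + U(149)) = (11036 - ½)*(-38246 - 143/47) = (22071/2)*(-1797705/47) = -39677147055/94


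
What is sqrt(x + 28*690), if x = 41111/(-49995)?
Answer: sqrt(5365365015395)/16665 ≈ 138.99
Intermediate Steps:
x = -41111/49995 (x = 41111*(-1/49995) = -41111/49995 ≈ -0.82230)
sqrt(x + 28*690) = sqrt(-41111/49995 + 28*690) = sqrt(-41111/49995 + 19320) = sqrt(965862289/49995) = sqrt(5365365015395)/16665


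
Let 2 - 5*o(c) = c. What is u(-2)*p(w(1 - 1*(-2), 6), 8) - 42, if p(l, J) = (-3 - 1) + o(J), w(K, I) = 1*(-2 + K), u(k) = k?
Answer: -158/5 ≈ -31.600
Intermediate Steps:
w(K, I) = -2 + K
o(c) = ⅖ - c/5
p(l, J) = -18/5 - J/5 (p(l, J) = (-3 - 1) + (⅖ - J/5) = -4 + (⅖ - J/5) = -18/5 - J/5)
u(-2)*p(w(1 - 1*(-2), 6), 8) - 42 = -2*(-18/5 - ⅕*8) - 42 = -2*(-18/5 - 8/5) - 42 = -2*(-26/5) - 42 = 52/5 - 42 = -158/5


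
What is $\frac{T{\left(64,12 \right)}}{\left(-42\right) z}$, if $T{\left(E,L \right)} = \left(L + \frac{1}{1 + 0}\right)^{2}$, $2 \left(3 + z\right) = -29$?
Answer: $\frac{169}{735} \approx 0.22993$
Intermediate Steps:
$z = - \frac{35}{2}$ ($z = -3 + \frac{1}{2} \left(-29\right) = -3 - \frac{29}{2} = - \frac{35}{2} \approx -17.5$)
$T{\left(E,L \right)} = \left(1 + L\right)^{2}$ ($T{\left(E,L \right)} = \left(L + 1^{-1}\right)^{2} = \left(L + 1\right)^{2} = \left(1 + L\right)^{2}$)
$\frac{T{\left(64,12 \right)}}{\left(-42\right) z} = \frac{\left(1 + 12\right)^{2}}{\left(-42\right) \left(- \frac{35}{2}\right)} = \frac{13^{2}}{735} = 169 \cdot \frac{1}{735} = \frac{169}{735}$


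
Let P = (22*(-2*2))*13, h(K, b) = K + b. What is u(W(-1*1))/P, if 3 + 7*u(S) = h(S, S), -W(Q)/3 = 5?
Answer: 3/728 ≈ 0.0041209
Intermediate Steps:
W(Q) = -15 (W(Q) = -3*5 = -15)
u(S) = -3/7 + 2*S/7 (u(S) = -3/7 + (S + S)/7 = -3/7 + (2*S)/7 = -3/7 + 2*S/7)
P = -1144 (P = (22*(-4))*13 = -88*13 = -1144)
u(W(-1*1))/P = (-3/7 + (2/7)*(-15))/(-1144) = (-3/7 - 30/7)*(-1/1144) = -33/7*(-1/1144) = 3/728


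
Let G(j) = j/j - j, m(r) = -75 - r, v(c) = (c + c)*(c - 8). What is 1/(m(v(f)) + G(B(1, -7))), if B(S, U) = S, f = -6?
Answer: -1/243 ≈ -0.0041152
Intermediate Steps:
v(c) = 2*c*(-8 + c) (v(c) = (2*c)*(-8 + c) = 2*c*(-8 + c))
G(j) = 1 - j
1/(m(v(f)) + G(B(1, -7))) = 1/((-75 - 2*(-6)*(-8 - 6)) + (1 - 1*1)) = 1/((-75 - 2*(-6)*(-14)) + (1 - 1)) = 1/((-75 - 1*168) + 0) = 1/((-75 - 168) + 0) = 1/(-243 + 0) = 1/(-243) = -1/243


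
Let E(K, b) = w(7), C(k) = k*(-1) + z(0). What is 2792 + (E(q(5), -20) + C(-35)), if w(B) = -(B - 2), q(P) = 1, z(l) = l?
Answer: 2822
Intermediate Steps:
w(B) = 2 - B (w(B) = -(-2 + B) = 2 - B)
C(k) = -k (C(k) = k*(-1) + 0 = -k + 0 = -k)
E(K, b) = -5 (E(K, b) = 2 - 1*7 = 2 - 7 = -5)
2792 + (E(q(5), -20) + C(-35)) = 2792 + (-5 - 1*(-35)) = 2792 + (-5 + 35) = 2792 + 30 = 2822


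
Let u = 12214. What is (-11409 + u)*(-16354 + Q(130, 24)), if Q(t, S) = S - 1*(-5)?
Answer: -13141625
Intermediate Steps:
Q(t, S) = 5 + S (Q(t, S) = S + 5 = 5 + S)
(-11409 + u)*(-16354 + Q(130, 24)) = (-11409 + 12214)*(-16354 + (5 + 24)) = 805*(-16354 + 29) = 805*(-16325) = -13141625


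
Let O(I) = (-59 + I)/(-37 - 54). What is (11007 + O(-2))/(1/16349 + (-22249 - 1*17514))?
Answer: -8188380301/29578880513 ≈ -0.27683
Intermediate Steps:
O(I) = 59/91 - I/91 (O(I) = (-59 + I)/(-91) = (-59 + I)*(-1/91) = 59/91 - I/91)
(11007 + O(-2))/(1/16349 + (-22249 - 1*17514)) = (11007 + (59/91 - 1/91*(-2)))/(1/16349 + (-22249 - 1*17514)) = (11007 + (59/91 + 2/91))/(1/16349 + (-22249 - 17514)) = (11007 + 61/91)/(1/16349 - 39763) = 1001698/(91*(-650085286/16349)) = (1001698/91)*(-16349/650085286) = -8188380301/29578880513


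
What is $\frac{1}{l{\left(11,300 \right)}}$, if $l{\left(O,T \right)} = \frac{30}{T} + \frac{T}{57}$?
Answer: $\frac{190}{1019} \approx 0.18646$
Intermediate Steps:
$l{\left(O,T \right)} = \frac{30}{T} + \frac{T}{57}$ ($l{\left(O,T \right)} = \frac{30}{T} + T \frac{1}{57} = \frac{30}{T} + \frac{T}{57}$)
$\frac{1}{l{\left(11,300 \right)}} = \frac{1}{\frac{30}{300} + \frac{1}{57} \cdot 300} = \frac{1}{30 \cdot \frac{1}{300} + \frac{100}{19}} = \frac{1}{\frac{1}{10} + \frac{100}{19}} = \frac{1}{\frac{1019}{190}} = \frac{190}{1019}$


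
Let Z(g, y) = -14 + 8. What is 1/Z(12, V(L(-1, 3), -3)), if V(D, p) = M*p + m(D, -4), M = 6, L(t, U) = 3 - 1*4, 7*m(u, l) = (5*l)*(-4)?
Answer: -1/6 ≈ -0.16667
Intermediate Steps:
m(u, l) = -20*l/7 (m(u, l) = ((5*l)*(-4))/7 = (-20*l)/7 = -20*l/7)
L(t, U) = -1 (L(t, U) = 3 - 4 = -1)
V(D, p) = 80/7 + 6*p (V(D, p) = 6*p - 20/7*(-4) = 6*p + 80/7 = 80/7 + 6*p)
Z(g, y) = -6
1/Z(12, V(L(-1, 3), -3)) = 1/(-6) = -1/6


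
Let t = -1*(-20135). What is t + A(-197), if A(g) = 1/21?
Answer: 422836/21 ≈ 20135.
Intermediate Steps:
A(g) = 1/21
t = 20135
t + A(-197) = 20135 + 1/21 = 422836/21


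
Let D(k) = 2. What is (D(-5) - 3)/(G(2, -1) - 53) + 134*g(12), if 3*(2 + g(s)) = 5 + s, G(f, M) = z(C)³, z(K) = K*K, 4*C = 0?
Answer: 78125/159 ≈ 491.35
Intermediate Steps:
C = 0 (C = (¼)*0 = 0)
z(K) = K²
G(f, M) = 0 (G(f, M) = (0²)³ = 0³ = 0)
g(s) = -⅓ + s/3 (g(s) = -2 + (5 + s)/3 = -2 + (5/3 + s/3) = -⅓ + s/3)
(D(-5) - 3)/(G(2, -1) - 53) + 134*g(12) = (2 - 3)/(0 - 53) + 134*(-⅓ + (⅓)*12) = -1/(-53) + 134*(-⅓ + 4) = -1*(-1/53) + 134*(11/3) = 1/53 + 1474/3 = 78125/159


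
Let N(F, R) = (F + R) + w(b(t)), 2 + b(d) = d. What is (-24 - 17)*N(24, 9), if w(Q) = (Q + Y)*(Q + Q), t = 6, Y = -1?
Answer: -2337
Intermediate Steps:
b(d) = -2 + d
w(Q) = 2*Q*(-1 + Q) (w(Q) = (Q - 1)*(Q + Q) = (-1 + Q)*(2*Q) = 2*Q*(-1 + Q))
N(F, R) = 24 + F + R (N(F, R) = (F + R) + 2*(-2 + 6)*(-1 + (-2 + 6)) = (F + R) + 2*4*(-1 + 4) = (F + R) + 2*4*3 = (F + R) + 24 = 24 + F + R)
(-24 - 17)*N(24, 9) = (-24 - 17)*(24 + 24 + 9) = -41*57 = -2337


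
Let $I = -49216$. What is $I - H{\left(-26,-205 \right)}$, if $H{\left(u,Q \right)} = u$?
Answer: $-49190$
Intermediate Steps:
$I - H{\left(-26,-205 \right)} = -49216 - -26 = -49216 + 26 = -49190$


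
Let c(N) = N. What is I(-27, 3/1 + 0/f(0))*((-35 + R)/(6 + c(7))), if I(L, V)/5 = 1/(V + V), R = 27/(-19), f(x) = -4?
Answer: -1730/741 ≈ -2.3347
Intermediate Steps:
R = -27/19 (R = 27*(-1/19) = -27/19 ≈ -1.4211)
I(L, V) = 5/(2*V) (I(L, V) = 5/(V + V) = 5/((2*V)) = 5*(1/(2*V)) = 5/(2*V))
I(-27, 3/1 + 0/f(0))*((-35 + R)/(6 + c(7))) = (5/(2*(3/1 + 0/(-4))))*((-35 - 27/19)/(6 + 7)) = (5/(2*(3*1 + 0*(-¼))))*(-692/19/13) = (5/(2*(3 + 0)))*(-692/19*1/13) = ((5/2)/3)*(-692/247) = ((5/2)*(⅓))*(-692/247) = (⅚)*(-692/247) = -1730/741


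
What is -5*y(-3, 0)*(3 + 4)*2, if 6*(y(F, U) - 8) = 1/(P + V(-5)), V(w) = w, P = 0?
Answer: -1673/3 ≈ -557.67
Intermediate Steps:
y(F, U) = 239/30 (y(F, U) = 8 + 1/(6*(0 - 5)) = 8 + (⅙)/(-5) = 8 + (⅙)*(-⅕) = 8 - 1/30 = 239/30)
-5*y(-3, 0)*(3 + 4)*2 = -239*(3 + 4)/6*2 = -239*7/6*2 = -5*1673/30*2 = -1673/6*2 = -1673/3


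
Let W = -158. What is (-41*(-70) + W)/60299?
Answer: 2712/60299 ≈ 0.044976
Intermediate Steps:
(-41*(-70) + W)/60299 = (-41*(-70) - 158)/60299 = (2870 - 158)*(1/60299) = 2712*(1/60299) = 2712/60299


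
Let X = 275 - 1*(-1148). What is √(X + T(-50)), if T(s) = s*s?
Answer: √3923 ≈ 62.634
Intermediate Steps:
T(s) = s²
X = 1423 (X = 275 + 1148 = 1423)
√(X + T(-50)) = √(1423 + (-50)²) = √(1423 + 2500) = √3923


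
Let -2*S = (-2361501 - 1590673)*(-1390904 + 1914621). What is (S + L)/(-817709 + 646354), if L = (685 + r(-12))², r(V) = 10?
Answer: -1034910838404/171355 ≈ -6.0396e+6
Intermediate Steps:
L = 483025 (L = (685 + 10)² = 695² = 483025)
S = 1034910355379 (S = -(-2361501 - 1590673)*(-1390904 + 1914621)/2 = -(-1976087)*523717 = -½*(-2069820710758) = 1034910355379)
(S + L)/(-817709 + 646354) = (1034910355379 + 483025)/(-817709 + 646354) = 1034910838404/(-171355) = 1034910838404*(-1/171355) = -1034910838404/171355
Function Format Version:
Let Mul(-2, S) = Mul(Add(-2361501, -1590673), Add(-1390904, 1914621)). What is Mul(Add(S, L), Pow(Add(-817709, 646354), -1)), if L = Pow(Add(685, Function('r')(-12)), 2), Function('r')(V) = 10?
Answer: Rational(-1034910838404, 171355) ≈ -6.0396e+6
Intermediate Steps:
L = 483025 (L = Pow(Add(685, 10), 2) = Pow(695, 2) = 483025)
S = 1034910355379 (S = Mul(Rational(-1, 2), Mul(Add(-2361501, -1590673), Add(-1390904, 1914621))) = Mul(Rational(-1, 2), Mul(-3952174, 523717)) = Mul(Rational(-1, 2), -2069820710758) = 1034910355379)
Mul(Add(S, L), Pow(Add(-817709, 646354), -1)) = Mul(Add(1034910355379, 483025), Pow(Add(-817709, 646354), -1)) = Mul(1034910838404, Pow(-171355, -1)) = Mul(1034910838404, Rational(-1, 171355)) = Rational(-1034910838404, 171355)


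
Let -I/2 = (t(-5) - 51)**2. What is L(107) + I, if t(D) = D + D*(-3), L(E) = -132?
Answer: -3494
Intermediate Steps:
t(D) = -2*D (t(D) = D - 3*D = -2*D)
I = -3362 (I = -2*(-2*(-5) - 51)**2 = -2*(10 - 51)**2 = -2*(-41)**2 = -2*1681 = -3362)
L(107) + I = -132 - 3362 = -3494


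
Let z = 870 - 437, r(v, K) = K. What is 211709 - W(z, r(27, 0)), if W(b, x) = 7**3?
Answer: 211366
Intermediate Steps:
z = 433
W(b, x) = 343
211709 - W(z, r(27, 0)) = 211709 - 1*343 = 211709 - 343 = 211366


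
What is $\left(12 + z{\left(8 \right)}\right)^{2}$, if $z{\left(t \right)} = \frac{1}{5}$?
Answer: $\frac{3721}{25} \approx 148.84$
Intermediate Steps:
$z{\left(t \right)} = \frac{1}{5}$
$\left(12 + z{\left(8 \right)}\right)^{2} = \left(12 + \frac{1}{5}\right)^{2} = \left(\frac{61}{5}\right)^{2} = \frac{3721}{25}$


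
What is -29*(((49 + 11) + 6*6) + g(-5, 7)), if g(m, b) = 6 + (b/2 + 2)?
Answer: -6235/2 ≈ -3117.5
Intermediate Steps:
g(m, b) = 8 + b/2 (g(m, b) = 6 + (b*(½) + 2) = 6 + (b/2 + 2) = 6 + (2 + b/2) = 8 + b/2)
-29*(((49 + 11) + 6*6) + g(-5, 7)) = -29*(((49 + 11) + 6*6) + (8 + (½)*7)) = -29*((60 + 36) + (8 + 7/2)) = -29*(96 + 23/2) = -29*215/2 = -6235/2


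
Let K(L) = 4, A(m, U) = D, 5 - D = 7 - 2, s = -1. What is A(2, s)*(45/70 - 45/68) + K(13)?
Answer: 4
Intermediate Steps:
D = 0 (D = 5 - (7 - 2) = 5 - 1*5 = 5 - 5 = 0)
A(m, U) = 0
A(2, s)*(45/70 - 45/68) + K(13) = 0*(45/70 - 45/68) + 4 = 0*(45*(1/70) - 45*1/68) + 4 = 0*(9/14 - 45/68) + 4 = 0*(-9/476) + 4 = 0 + 4 = 4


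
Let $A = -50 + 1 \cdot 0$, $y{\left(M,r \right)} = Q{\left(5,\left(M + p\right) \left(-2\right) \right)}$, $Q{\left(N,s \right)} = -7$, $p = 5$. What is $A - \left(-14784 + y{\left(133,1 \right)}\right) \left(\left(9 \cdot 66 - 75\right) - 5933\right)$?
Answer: $-80078524$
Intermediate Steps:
$y{\left(M,r \right)} = -7$
$A = -50$ ($A = -50 + 0 = -50$)
$A - \left(-14784 + y{\left(133,1 \right)}\right) \left(\left(9 \cdot 66 - 75\right) - 5933\right) = -50 - \left(-14784 - 7\right) \left(\left(9 \cdot 66 - 75\right) - 5933\right) = -50 - - 14791 \left(\left(594 - 75\right) - 5933\right) = -50 - - 14791 \left(519 - 5933\right) = -50 - \left(-14791\right) \left(-5414\right) = -50 - 80078474 = -80078524$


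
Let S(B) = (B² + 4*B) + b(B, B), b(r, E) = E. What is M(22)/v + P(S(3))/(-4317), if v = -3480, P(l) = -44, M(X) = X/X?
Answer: 49601/5007720 ≈ 0.0099049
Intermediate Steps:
M(X) = 1
S(B) = B² + 5*B (S(B) = (B² + 4*B) + B = B² + 5*B)
M(22)/v + P(S(3))/(-4317) = 1/(-3480) - 44/(-4317) = 1*(-1/3480) - 44*(-1/4317) = -1/3480 + 44/4317 = 49601/5007720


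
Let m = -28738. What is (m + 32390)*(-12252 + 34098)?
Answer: 79781592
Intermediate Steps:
(m + 32390)*(-12252 + 34098) = (-28738 + 32390)*(-12252 + 34098) = 3652*21846 = 79781592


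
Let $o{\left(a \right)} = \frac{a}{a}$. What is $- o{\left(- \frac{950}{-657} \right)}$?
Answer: $-1$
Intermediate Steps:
$o{\left(a \right)} = 1$
$- o{\left(- \frac{950}{-657} \right)} = \left(-1\right) 1 = -1$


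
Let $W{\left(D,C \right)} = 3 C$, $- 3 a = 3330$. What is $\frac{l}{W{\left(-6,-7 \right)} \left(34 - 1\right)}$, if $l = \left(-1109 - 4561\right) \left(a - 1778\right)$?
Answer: $- \frac{259920}{11} \approx -23629.0$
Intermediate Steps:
$a = -1110$ ($a = \left(- \frac{1}{3}\right) 3330 = -1110$)
$l = 16374960$ ($l = \left(-1109 - 4561\right) \left(-1110 - 1778\right) = \left(-5670\right) \left(-2888\right) = 16374960$)
$\frac{l}{W{\left(-6,-7 \right)} \left(34 - 1\right)} = \frac{16374960}{3 \left(-7\right) \left(34 - 1\right)} = \frac{16374960}{\left(-21\right) 33} = \frac{16374960}{-693} = 16374960 \left(- \frac{1}{693}\right) = - \frac{259920}{11}$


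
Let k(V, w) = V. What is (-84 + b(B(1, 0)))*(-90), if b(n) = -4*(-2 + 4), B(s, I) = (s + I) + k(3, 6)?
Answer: 8280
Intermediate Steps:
B(s, I) = 3 + I + s (B(s, I) = (s + I) + 3 = (I + s) + 3 = 3 + I + s)
b(n) = -8 (b(n) = -4*2 = -8)
(-84 + b(B(1, 0)))*(-90) = (-84 - 8)*(-90) = -92*(-90) = 8280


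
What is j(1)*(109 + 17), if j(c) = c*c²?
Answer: 126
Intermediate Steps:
j(c) = c³
j(1)*(109 + 17) = 1³*(109 + 17) = 1*126 = 126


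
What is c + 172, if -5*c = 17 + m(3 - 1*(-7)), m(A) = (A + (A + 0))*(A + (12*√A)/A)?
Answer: 643/5 - 24*√10/5 ≈ 113.42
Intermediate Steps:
m(A) = 2*A*(A + 12/√A) (m(A) = (A + A)*(A + 12/√A) = (2*A)*(A + 12/√A) = 2*A*(A + 12/√A))
c = -217/5 - 24*√10/5 (c = -(17 + (2*(3 - 1*(-7))² + 24*√(3 - 1*(-7))))/5 = -(17 + (2*(3 + 7)² + 24*√(3 + 7)))/5 = -(17 + (2*10² + 24*√10))/5 = -(17 + (2*100 + 24*√10))/5 = -(17 + (200 + 24*√10))/5 = -(217 + 24*√10)/5 = -217/5 - 24*√10/5 ≈ -58.579)
c + 172 = (-217/5 - 24*√10/5) + 172 = 643/5 - 24*√10/5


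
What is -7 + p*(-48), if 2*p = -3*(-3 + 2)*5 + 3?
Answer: -439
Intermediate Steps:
p = 9 (p = (-3*(-3 + 2)*5 + 3)/2 = (-(-3)*5 + 3)/2 = (-3*(-5) + 3)/2 = (15 + 3)/2 = (½)*18 = 9)
-7 + p*(-48) = -7 + 9*(-48) = -7 - 432 = -439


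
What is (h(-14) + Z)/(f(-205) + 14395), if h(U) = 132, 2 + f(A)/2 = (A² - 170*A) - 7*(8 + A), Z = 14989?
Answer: 15121/170899 ≈ 0.088479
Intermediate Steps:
f(A) = -116 - 354*A + 2*A² (f(A) = -4 + 2*((A² - 170*A) - 7*(8 + A)) = -4 + 2*((A² - 170*A) + (-56 - 7*A)) = -4 + 2*(-56 + A² - 177*A) = -4 + (-112 - 354*A + 2*A²) = -116 - 354*A + 2*A²)
(h(-14) + Z)/(f(-205) + 14395) = (132 + 14989)/((-116 - 354*(-205) + 2*(-205)²) + 14395) = 15121/((-116 + 72570 + 2*42025) + 14395) = 15121/((-116 + 72570 + 84050) + 14395) = 15121/(156504 + 14395) = 15121/170899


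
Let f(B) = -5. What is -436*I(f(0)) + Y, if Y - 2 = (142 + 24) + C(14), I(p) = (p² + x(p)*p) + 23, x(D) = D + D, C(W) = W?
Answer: -42546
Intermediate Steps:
x(D) = 2*D
I(p) = 23 + 3*p² (I(p) = (p² + (2*p)*p) + 23 = (p² + 2*p²) + 23 = 3*p² + 23 = 23 + 3*p²)
Y = 182 (Y = 2 + ((142 + 24) + 14) = 2 + (166 + 14) = 2 + 180 = 182)
-436*I(f(0)) + Y = -436*(23 + 3*(-5)²) + 182 = -436*(23 + 3*25) + 182 = -436*(23 + 75) + 182 = -436*98 + 182 = -42728 + 182 = -42546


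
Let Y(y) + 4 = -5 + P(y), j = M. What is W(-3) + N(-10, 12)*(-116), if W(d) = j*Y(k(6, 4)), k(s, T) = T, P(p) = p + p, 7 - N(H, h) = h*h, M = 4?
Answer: 15888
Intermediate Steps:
N(H, h) = 7 - h² (N(H, h) = 7 - h*h = 7 - h²)
j = 4
P(p) = 2*p
Y(y) = -9 + 2*y (Y(y) = -4 + (-5 + 2*y) = -9 + 2*y)
W(d) = -4 (W(d) = 4*(-9 + 2*4) = 4*(-9 + 8) = 4*(-1) = -4)
W(-3) + N(-10, 12)*(-116) = -4 + (7 - 1*12²)*(-116) = -4 + (7 - 1*144)*(-116) = -4 + (7 - 144)*(-116) = -4 - 137*(-116) = -4 + 15892 = 15888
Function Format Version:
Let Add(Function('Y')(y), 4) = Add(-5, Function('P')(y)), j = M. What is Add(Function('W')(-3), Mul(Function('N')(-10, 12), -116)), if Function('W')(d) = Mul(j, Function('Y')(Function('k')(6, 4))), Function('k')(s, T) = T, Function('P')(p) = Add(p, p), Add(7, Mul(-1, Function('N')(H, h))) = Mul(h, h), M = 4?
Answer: 15888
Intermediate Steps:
Function('N')(H, h) = Add(7, Mul(-1, Pow(h, 2))) (Function('N')(H, h) = Add(7, Mul(-1, Mul(h, h))) = Add(7, Mul(-1, Pow(h, 2))))
j = 4
Function('P')(p) = Mul(2, p)
Function('Y')(y) = Add(-9, Mul(2, y)) (Function('Y')(y) = Add(-4, Add(-5, Mul(2, y))) = Add(-9, Mul(2, y)))
Function('W')(d) = -4 (Function('W')(d) = Mul(4, Add(-9, Mul(2, 4))) = Mul(4, Add(-9, 8)) = Mul(4, -1) = -4)
Add(Function('W')(-3), Mul(Function('N')(-10, 12), -116)) = Add(-4, Mul(Add(7, Mul(-1, Pow(12, 2))), -116)) = Add(-4, Mul(Add(7, Mul(-1, 144)), -116)) = Add(-4, Mul(Add(7, -144), -116)) = Add(-4, Mul(-137, -116)) = Add(-4, 15892) = 15888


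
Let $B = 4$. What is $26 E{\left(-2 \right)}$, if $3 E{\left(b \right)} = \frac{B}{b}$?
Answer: $- \frac{52}{3} \approx -17.333$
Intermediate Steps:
$E{\left(b \right)} = \frac{4}{3 b}$ ($E{\left(b \right)} = \frac{4 \frac{1}{b}}{3} = \frac{4}{3 b}$)
$26 E{\left(-2 \right)} = 26 \frac{4}{3 \left(-2\right)} = 26 \cdot \frac{4}{3} \left(- \frac{1}{2}\right) = 26 \left(- \frac{2}{3}\right) = - \frac{52}{3}$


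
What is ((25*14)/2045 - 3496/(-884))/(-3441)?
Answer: -124312/103676183 ≈ -0.0011990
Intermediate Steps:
((25*14)/2045 - 3496/(-884))/(-3441) = (350*(1/2045) - 3496*(-1/884))*(-1/3441) = (70/409 + 874/221)*(-1/3441) = (372936/90389)*(-1/3441) = -124312/103676183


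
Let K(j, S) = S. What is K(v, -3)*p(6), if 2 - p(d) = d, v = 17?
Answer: 12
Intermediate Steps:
p(d) = 2 - d
K(v, -3)*p(6) = -3*(2 - 1*6) = -3*(2 - 6) = -3*(-4) = 12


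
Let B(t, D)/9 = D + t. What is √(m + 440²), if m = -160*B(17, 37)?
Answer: 8*√1810 ≈ 340.35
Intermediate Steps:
B(t, D) = 9*D + 9*t (B(t, D) = 9*(D + t) = 9*D + 9*t)
m = -77760 (m = -160*(9*37 + 9*17) = -160*(333 + 153) = -160*486 = -77760)
√(m + 440²) = √(-77760 + 440²) = √(-77760 + 193600) = √115840 = 8*√1810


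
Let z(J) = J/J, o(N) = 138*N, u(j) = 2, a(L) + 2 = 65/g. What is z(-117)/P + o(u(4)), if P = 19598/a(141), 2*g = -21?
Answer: 56794918/205779 ≈ 276.00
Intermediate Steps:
g = -21/2 (g = (½)*(-21) = -21/2 ≈ -10.500)
a(L) = -172/21 (a(L) = -2 + 65/(-21/2) = -2 + 65*(-2/21) = -2 - 130/21 = -172/21)
z(J) = 1
P = -205779/86 (P = 19598/(-172/21) = 19598*(-21/172) = -205779/86 ≈ -2392.8)
z(-117)/P + o(u(4)) = 1/(-205779/86) + 138*2 = 1*(-86/205779) + 276 = -86/205779 + 276 = 56794918/205779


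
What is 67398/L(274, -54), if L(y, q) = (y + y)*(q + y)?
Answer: 33699/60280 ≈ 0.55904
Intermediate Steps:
L(y, q) = 2*y*(q + y) (L(y, q) = (2*y)*(q + y) = 2*y*(q + y))
67398/L(274, -54) = 67398/((2*274*(-54 + 274))) = 67398/((2*274*220)) = 67398/120560 = 67398*(1/120560) = 33699/60280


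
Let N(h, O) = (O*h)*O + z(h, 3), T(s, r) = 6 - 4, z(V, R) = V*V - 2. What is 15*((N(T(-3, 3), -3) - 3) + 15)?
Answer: 480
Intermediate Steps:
z(V, R) = -2 + V² (z(V, R) = V² - 2 = -2 + V²)
T(s, r) = 2
N(h, O) = -2 + h² + h*O² (N(h, O) = (O*h)*O + (-2 + h²) = h*O² + (-2 + h²) = -2 + h² + h*O²)
15*((N(T(-3, 3), -3) - 3) + 15) = 15*(((-2 + 2² + 2*(-3)²) - 3) + 15) = 15*(((-2 + 4 + 2*9) - 3) + 15) = 15*(((-2 + 4 + 18) - 3) + 15) = 15*((20 - 3) + 15) = 15*(17 + 15) = 15*32 = 480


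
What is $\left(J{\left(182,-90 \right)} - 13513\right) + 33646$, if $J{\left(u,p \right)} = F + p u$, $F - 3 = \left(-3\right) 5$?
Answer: $3741$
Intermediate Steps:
$F = -12$ ($F = 3 - 15 = -12$)
$J{\left(u,p \right)} = -12 + p u$
$\left(J{\left(182,-90 \right)} - 13513\right) + 33646 = \left(\left(-12 - 16380\right) - 13513\right) + 33646 = \left(-16392 - 13513\right) + 33646 = -29905 + 33646 = 3741$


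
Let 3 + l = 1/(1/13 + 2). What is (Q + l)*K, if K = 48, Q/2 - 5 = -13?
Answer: -8000/9 ≈ -888.89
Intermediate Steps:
Q = -16 (Q = 10 + 2*(-13) = 10 - 26 = -16)
l = -68/27 (l = -3 + 1/(1/13 + 2) = -3 + 1/(27/13) = -3 + 13/27 = -68/27 ≈ -2.5185)
(Q + l)*K = (-16 - 68/27)*48 = -500/27*48 = -8000/9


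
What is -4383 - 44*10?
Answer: -4823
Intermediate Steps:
-4383 - 44*10 = -4383 - 440 = -4823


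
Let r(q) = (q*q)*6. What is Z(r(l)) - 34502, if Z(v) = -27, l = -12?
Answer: -34529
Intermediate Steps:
r(q) = 6*q**2 (r(q) = q**2*6 = 6*q**2)
Z(r(l)) - 34502 = -27 - 34502 = -34529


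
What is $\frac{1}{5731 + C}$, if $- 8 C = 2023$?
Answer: $\frac{8}{43825} \approx 0.00018254$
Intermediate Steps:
$C = - \frac{2023}{8}$ ($C = \left(- \frac{1}{8}\right) 2023 = - \frac{2023}{8} \approx -252.88$)
$\frac{1}{5731 + C} = \frac{1}{5731 - \frac{2023}{8}} = \frac{1}{\frac{43825}{8}} = \frac{8}{43825}$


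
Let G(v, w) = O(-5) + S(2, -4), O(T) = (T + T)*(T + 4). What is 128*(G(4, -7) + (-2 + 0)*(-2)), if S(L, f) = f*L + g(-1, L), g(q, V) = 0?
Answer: 768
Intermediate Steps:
O(T) = 2*T*(4 + T) (O(T) = (2*T)*(4 + T) = 2*T*(4 + T))
S(L, f) = L*f (S(L, f) = f*L + 0 = L*f + 0 = L*f)
G(v, w) = 2 (G(v, w) = 2*(-5)*(4 - 5) + 2*(-4) = 2*(-5)*(-1) - 8 = 10 - 8 = 2)
128*(G(4, -7) + (-2 + 0)*(-2)) = 128*(2 + (-2 + 0)*(-2)) = 128*(2 - 2*(-2)) = 128*(2 + 4) = 128*6 = 768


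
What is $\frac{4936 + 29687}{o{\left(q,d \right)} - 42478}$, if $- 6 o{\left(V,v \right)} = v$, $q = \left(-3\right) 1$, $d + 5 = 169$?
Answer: $- \frac{103869}{127516} \approx -0.81456$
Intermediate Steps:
$d = 164$ ($d = -5 + 169 = 164$)
$q = -3$
$o{\left(V,v \right)} = - \frac{v}{6}$
$\frac{4936 + 29687}{o{\left(q,d \right)} - 42478} = \frac{4936 + 29687}{\left(- \frac{1}{6}\right) 164 - 42478} = \frac{34623}{- \frac{82}{3} - 42478} = \frac{34623}{- \frac{127516}{3}} = 34623 \left(- \frac{3}{127516}\right) = - \frac{103869}{127516}$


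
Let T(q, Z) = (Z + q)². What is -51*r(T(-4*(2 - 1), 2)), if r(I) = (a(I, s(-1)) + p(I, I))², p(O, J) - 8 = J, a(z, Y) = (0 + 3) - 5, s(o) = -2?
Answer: -5100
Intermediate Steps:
a(z, Y) = -2 (a(z, Y) = 3 - 5 = -2)
p(O, J) = 8 + J
r(I) = (6 + I)² (r(I) = (-2 + (8 + I))² = (6 + I)²)
-51*r(T(-4*(2 - 1), 2)) = -51*(6 + (2 - 4*(2 - 1))²)² = -51*(6 + (2 - 4*1)²)² = -51*(6 + (2 - 4)²)² = -51*(6 + (-2)²)² = -51*(6 + 4)² = -51*10² = -51*100 = -5100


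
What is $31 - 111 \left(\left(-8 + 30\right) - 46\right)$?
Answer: $2695$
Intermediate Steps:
$31 - 111 \left(\left(-8 + 30\right) - 46\right) = 31 - 111 \left(22 - 46\right) = 31 - -2664 = 31 + 2664 = 2695$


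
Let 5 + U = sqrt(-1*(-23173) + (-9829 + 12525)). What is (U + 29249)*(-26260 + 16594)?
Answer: -282672504 - 9666*sqrt(25869) ≈ -2.8423e+8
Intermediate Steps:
U = -5 + sqrt(25869) (U = -5 + sqrt(-1*(-23173) + (-9829 + 12525)) = -5 + sqrt(23173 + 2696) = -5 + sqrt(25869) ≈ 155.84)
(U + 29249)*(-26260 + 16594) = ((-5 + sqrt(25869)) + 29249)*(-26260 + 16594) = (29244 + sqrt(25869))*(-9666) = -282672504 - 9666*sqrt(25869)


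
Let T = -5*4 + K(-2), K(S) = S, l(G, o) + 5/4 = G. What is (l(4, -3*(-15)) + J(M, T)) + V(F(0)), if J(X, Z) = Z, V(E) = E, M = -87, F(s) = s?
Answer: -77/4 ≈ -19.250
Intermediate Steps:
l(G, o) = -5/4 + G
T = -22 (T = -5*4 - 2 = -20 - 2 = -22)
(l(4, -3*(-15)) + J(M, T)) + V(F(0)) = ((-5/4 + 4) - 22) + 0 = (11/4 - 22) + 0 = -77/4 + 0 = -77/4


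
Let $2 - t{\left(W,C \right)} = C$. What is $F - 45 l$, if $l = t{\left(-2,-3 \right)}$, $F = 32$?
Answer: $-193$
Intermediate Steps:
$t{\left(W,C \right)} = 2 - C$
$l = 5$ ($l = 2 - -3 = 2 + 3 = 5$)
$F - 45 l = 32 - 225 = -193$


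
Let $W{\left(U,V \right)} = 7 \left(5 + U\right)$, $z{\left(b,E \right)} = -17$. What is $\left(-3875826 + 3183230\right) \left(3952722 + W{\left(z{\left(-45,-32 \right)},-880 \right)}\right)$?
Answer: $-2737581268248$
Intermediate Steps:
$W{\left(U,V \right)} = 35 + 7 U$
$\left(-3875826 + 3183230\right) \left(3952722 + W{\left(z{\left(-45,-32 \right)},-880 \right)}\right) = \left(-3875826 + 3183230\right) \left(3952722 + \left(35 + 7 \left(-17\right)\right)\right) = - 692596 \left(3952722 + \left(35 - 119\right)\right) = - 692596 \left(3952722 - 84\right) = \left(-692596\right) 3952638 = -2737581268248$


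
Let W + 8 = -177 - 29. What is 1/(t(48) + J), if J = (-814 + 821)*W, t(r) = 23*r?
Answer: -1/394 ≈ -0.0025381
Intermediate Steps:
W = -214 (W = -8 + (-177 - 29) = -8 - 206 = -214)
J = -1498 (J = (-814 + 821)*(-214) = 7*(-214) = -1498)
1/(t(48) + J) = 1/(23*48 - 1498) = 1/(1104 - 1498) = 1/(-394) = -1/394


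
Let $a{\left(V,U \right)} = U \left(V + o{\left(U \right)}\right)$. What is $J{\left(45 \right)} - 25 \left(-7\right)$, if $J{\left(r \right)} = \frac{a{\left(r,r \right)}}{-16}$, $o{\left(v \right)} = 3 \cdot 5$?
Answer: $\frac{25}{4} \approx 6.25$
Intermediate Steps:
$o{\left(v \right)} = 15$
$a{\left(V,U \right)} = U \left(15 + V\right)$ ($a{\left(V,U \right)} = U \left(V + 15\right) = U \left(15 + V\right)$)
$J{\left(r \right)} = - \frac{r \left(15 + r\right)}{16}$ ($J{\left(r \right)} = \frac{r \left(15 + r\right)}{-16} = r \left(15 + r\right) \left(- \frac{1}{16}\right) = - \frac{r \left(15 + r\right)}{16}$)
$J{\left(45 \right)} - 25 \left(-7\right) = \left(- \frac{1}{16}\right) 45 \left(15 + 45\right) - 25 \left(-7\right) = \left(- \frac{1}{16}\right) 45 \cdot 60 - -175 = - \frac{675}{4} + 175 = \frac{25}{4}$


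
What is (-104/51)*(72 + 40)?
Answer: -11648/51 ≈ -228.39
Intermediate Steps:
(-104/51)*(72 + 40) = -104*1/51*112 = -104/51*112 = -11648/51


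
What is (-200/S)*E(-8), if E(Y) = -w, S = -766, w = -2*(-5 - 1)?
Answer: -1200/383 ≈ -3.1332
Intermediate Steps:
w = 12 (w = -2*(-6) = 12)
E(Y) = -12 (E(Y) = -1*12 = -12)
(-200/S)*E(-8) = -200/(-766)*(-12) = -200*(-1/766)*(-12) = (100/383)*(-12) = -1200/383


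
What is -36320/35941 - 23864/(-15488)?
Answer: 36896483/69581776 ≈ 0.53026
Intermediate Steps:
-36320/35941 - 23864/(-15488) = -36320*1/35941 - 23864*(-1/15488) = -36320/35941 + 2983/1936 = 36896483/69581776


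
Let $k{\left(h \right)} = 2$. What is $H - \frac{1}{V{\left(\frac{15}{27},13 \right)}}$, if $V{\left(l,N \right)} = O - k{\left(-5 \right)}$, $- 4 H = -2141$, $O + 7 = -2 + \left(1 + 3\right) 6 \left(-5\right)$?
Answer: $\frac{280475}{524} \approx 535.26$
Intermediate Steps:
$O = -129$ ($O = -7 + \left(-2 + \left(1 + 3\right) 6 \left(-5\right)\right) = -7 + \left(-2 + 4 \cdot 6 \left(-5\right)\right) = -7 + \left(-2 + 24 \left(-5\right)\right) = -7 - 122 = -129$)
$H = \frac{2141}{4}$ ($H = \left(- \frac{1}{4}\right) \left(-2141\right) = \frac{2141}{4} \approx 535.25$)
$V{\left(l,N \right)} = -131$ ($V{\left(l,N \right)} = -129 - 2 = -131$)
$H - \frac{1}{V{\left(\frac{15}{27},13 \right)}} = \frac{2141}{4} - \frac{1}{-131} = \frac{2141}{4} - - \frac{1}{131} = \frac{2141}{4} + \frac{1}{131} = \frac{280475}{524}$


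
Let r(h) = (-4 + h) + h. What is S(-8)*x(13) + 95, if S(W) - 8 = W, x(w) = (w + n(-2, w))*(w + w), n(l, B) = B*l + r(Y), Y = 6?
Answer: 95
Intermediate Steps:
r(h) = -4 + 2*h
n(l, B) = 8 + B*l (n(l, B) = B*l + (-4 + 2*6) = B*l + (-4 + 12) = B*l + 8 = 8 + B*l)
x(w) = 2*w*(8 - w) (x(w) = (w + (8 + w*(-2)))*(w + w) = (w + (8 - 2*w))*(2*w) = (8 - w)*(2*w) = 2*w*(8 - w))
S(W) = 8 + W
S(-8)*x(13) + 95 = (8 - 8)*(2*13*(8 - 1*13)) + 95 = 0*(2*13*(8 - 13)) + 95 = 0*(2*13*(-5)) + 95 = 0*(-130) + 95 = 0 + 95 = 95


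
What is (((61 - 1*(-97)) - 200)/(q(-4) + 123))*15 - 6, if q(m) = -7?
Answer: -663/58 ≈ -11.431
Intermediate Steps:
(((61 - 1*(-97)) - 200)/(q(-4) + 123))*15 - 6 = (((61 - 1*(-97)) - 200)/(-7 + 123))*15 - 6 = (((61 + 97) - 200)/116)*15 - 6 = ((158 - 200)*(1/116))*15 - 6 = -42*1/116*15 - 6 = -21/58*15 - 6 = -315/58 - 6 = -663/58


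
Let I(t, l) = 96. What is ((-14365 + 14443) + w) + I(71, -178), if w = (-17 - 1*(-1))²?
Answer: 430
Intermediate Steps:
w = 256 (w = (-17 + 1)² = (-16)² = 256)
((-14365 + 14443) + w) + I(71, -178) = ((-14365 + 14443) + 256) + 96 = (78 + 256) + 96 = 334 + 96 = 430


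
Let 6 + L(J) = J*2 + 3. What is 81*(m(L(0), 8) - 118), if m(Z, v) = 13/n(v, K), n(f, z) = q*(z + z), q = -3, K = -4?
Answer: -76113/8 ≈ -9514.1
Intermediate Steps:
L(J) = -3 + 2*J (L(J) = -6 + (J*2 + 3) = -6 + (2*J + 3) = -6 + (3 + 2*J) = -3 + 2*J)
n(f, z) = -6*z (n(f, z) = -3*(z + z) = -6*z)
m(Z, v) = 13/24 (m(Z, v) = 13/((-6*(-4))) = 13/24)
81*(m(L(0), 8) - 118) = 81*(13/24 - 118) = 81*(-2819/24) = -76113/8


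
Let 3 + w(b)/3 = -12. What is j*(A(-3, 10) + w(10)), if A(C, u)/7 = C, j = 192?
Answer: -12672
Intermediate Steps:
A(C, u) = 7*C
w(b) = -45 (w(b) = -9 + 3*(-12) = -9 - 36 = -45)
j*(A(-3, 10) + w(10)) = 192*(7*(-3) - 45) = 192*(-21 - 45) = 192*(-66) = -12672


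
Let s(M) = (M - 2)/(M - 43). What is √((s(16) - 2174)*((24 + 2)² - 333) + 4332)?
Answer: 2*I*√15015939/9 ≈ 861.12*I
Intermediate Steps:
s(M) = (-2 + M)/(-43 + M)
√((s(16) - 2174)*((24 + 2)² - 333) + 4332) = √(((-2 + 16)/(-43 + 16) - 2174)*((24 + 2)² - 333) + 4332) = √((14/(-27) - 2174)*(26² - 333) + 4332) = √((-1/27*14 - 2174)*(676 - 333) + 4332) = √((-14/27 - 2174)*343 + 4332) = √(-58712/27*343 + 4332) = √(-20138216/27 + 4332) = √(-20021252/27) = 2*I*√15015939/9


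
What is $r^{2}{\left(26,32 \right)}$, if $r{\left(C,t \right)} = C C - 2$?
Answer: $454276$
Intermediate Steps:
$r{\left(C,t \right)} = -2 + C^{2}$ ($r{\left(C,t \right)} = C^{2} - 2 = -2 + C^{2}$)
$r^{2}{\left(26,32 \right)} = \left(-2 + 26^{2}\right)^{2} = \left(-2 + 676\right)^{2} = 674^{2} = 454276$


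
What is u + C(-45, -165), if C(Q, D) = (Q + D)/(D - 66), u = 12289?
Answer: 135189/11 ≈ 12290.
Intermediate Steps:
C(Q, D) = (D + Q)/(-66 + D)
u + C(-45, -165) = 12289 + (-165 - 45)/(-66 - 165) = 12289 - 210/(-231) = 12289 - 1/231*(-210) = 12289 + 10/11 = 135189/11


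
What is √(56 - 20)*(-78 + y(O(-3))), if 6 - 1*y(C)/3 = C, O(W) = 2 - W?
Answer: -450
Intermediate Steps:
y(C) = 18 - 3*C
√(56 - 20)*(-78 + y(O(-3))) = √(56 - 20)*(-78 + (18 - 3*(2 - 1*(-3)))) = √36*(-78 + (18 - 3*(2 + 3))) = 6*(-78 + (18 - 3*5)) = 6*(-78 + (18 - 15)) = 6*(-78 + 3) = 6*(-75) = -450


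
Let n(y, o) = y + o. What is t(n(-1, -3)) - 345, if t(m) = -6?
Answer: -351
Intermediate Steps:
n(y, o) = o + y
t(n(-1, -3)) - 345 = -6 - 345 = -351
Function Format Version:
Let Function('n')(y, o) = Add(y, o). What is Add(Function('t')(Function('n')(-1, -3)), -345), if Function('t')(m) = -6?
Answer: -351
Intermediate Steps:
Function('n')(y, o) = Add(o, y)
Add(Function('t')(Function('n')(-1, -3)), -345) = Add(-6, -345) = -351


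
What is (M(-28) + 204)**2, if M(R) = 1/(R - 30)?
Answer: 139972561/3364 ≈ 41609.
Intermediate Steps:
M(R) = 1/(-30 + R)
(M(-28) + 204)**2 = (1/(-30 - 28) + 204)**2 = (1/(-58) + 204)**2 = (-1/58 + 204)**2 = (11831/58)**2 = 139972561/3364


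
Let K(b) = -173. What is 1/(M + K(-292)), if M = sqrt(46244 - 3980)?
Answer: 173/12335 + 6*sqrt(1174)/12335 ≈ 0.030692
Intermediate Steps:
M = 6*sqrt(1174) (M = sqrt(42264) = 6*sqrt(1174) ≈ 205.58)
1/(M + K(-292)) = 1/(6*sqrt(1174) - 173) = 1/(-173 + 6*sqrt(1174))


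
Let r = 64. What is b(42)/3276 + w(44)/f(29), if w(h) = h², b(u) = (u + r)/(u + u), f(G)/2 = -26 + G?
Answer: 44396405/137592 ≈ 322.67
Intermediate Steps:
f(G) = -52 + 2*G (f(G) = 2*(-26 + G) = -52 + 2*G)
b(u) = (64 + u)/(2*u) (b(u) = (u + 64)/(u + u) = (64 + u)/((2*u)) = (64 + u)*(1/(2*u)) = (64 + u)/(2*u))
b(42)/3276 + w(44)/f(29) = ((½)*(64 + 42)/42)/3276 + 44²/(-52 + 2*29) = ((½)*(1/42)*106)*(1/3276) + 1936/(-52 + 58) = (53/42)*(1/3276) + 1936/6 = 53/137592 + 1936*(⅙) = 53/137592 + 968/3 = 44396405/137592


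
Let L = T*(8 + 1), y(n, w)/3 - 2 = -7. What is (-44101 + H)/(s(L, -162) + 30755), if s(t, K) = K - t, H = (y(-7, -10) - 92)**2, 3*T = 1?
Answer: -16326/15295 ≈ -1.0674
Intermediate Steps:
T = 1/3 (T = (1/3)*1 = 1/3 ≈ 0.33333)
y(n, w) = -15 (y(n, w) = 6 + 3*(-7) = 6 - 21 = -15)
L = 3 (L = (8 + 1)/3 = (1/3)*9 = 3)
H = 11449 (H = (-15 - 92)**2 = (-107)**2 = 11449)
(-44101 + H)/(s(L, -162) + 30755) = (-44101 + 11449)/((-162 - 1*3) + 30755) = -32652/((-162 - 3) + 30755) = -32652/(-165 + 30755) = -32652/30590 = -32652*1/30590 = -16326/15295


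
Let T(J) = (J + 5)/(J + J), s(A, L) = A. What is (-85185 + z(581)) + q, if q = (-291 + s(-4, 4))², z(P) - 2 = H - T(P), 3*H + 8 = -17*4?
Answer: 3165571/1743 ≈ 1816.2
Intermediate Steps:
T(J) = (5 + J)/(2*J) (T(J) = (5 + J)/((2*J)) = (5 + J)*(1/(2*J)) = (5 + J)/(2*J))
H = -76/3 (H = -8/3 + (-17*4)/3 = -8/3 + (⅓)*(-68) = -8/3 - 68/3 = -76/3 ≈ -25.333)
z(P) = -70/3 - (5 + P)/(2*P) (z(P) = 2 + (-76/3 - (5 + P)/(2*P)) = -70/3 - (5 + P)/(2*P))
q = 87025 (q = (-291 - 4)² = (-295)² = 87025)
(-85185 + z(581)) + q = (-85185 + (⅙)*(-15 - 143*581)/581) + 87025 = (-85185 + (⅙)*(1/581)*(-15 - 83083)) + 87025 = (-85185 + (⅙)*(1/581)*(-83098)) + 87025 = (-85185 - 41549/1743) + 87025 = -148519004/1743 + 87025 = 3165571/1743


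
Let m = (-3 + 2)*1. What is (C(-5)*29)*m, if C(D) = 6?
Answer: -174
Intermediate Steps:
m = -1 (m = -1*1 = -1)
(C(-5)*29)*m = (6*29)*(-1) = 174*(-1) = -174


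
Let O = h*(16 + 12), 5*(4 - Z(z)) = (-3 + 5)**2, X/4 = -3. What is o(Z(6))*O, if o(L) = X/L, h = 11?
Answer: -1155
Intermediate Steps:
X = -12 (X = 4*(-3) = -12)
Z(z) = 16/5 (Z(z) = 4 - (-3 + 5)**2/5 = 4 - 1/5*2**2 = 4 - 1/5*4 = 4 - 4/5 = 16/5)
O = 308 (O = 11*(16 + 12) = 11*28 = 308)
o(L) = -12/L
o(Z(6))*O = -12/16/5*308 = -12*5/16*308 = -15/4*308 = -1155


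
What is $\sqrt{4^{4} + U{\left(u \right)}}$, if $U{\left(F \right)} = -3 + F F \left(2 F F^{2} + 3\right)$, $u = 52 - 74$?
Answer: $i \sqrt{10305559} \approx 3210.2 i$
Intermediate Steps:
$u = -22$
$U{\left(F \right)} = -3 + F^{2} \left(3 + 2 F^{3}\right)$ ($U{\left(F \right)} = -3 + F F \left(2 F^{3} + 3\right) = -3 + F F \left(3 + 2 F^{3}\right) = -3 + F^{2} \left(3 + 2 F^{3}\right)$)
$\sqrt{4^{4} + U{\left(u \right)}} = \sqrt{4^{4} + \left(-3 + 2 \left(-22\right)^{5} + 3 \left(-22\right)^{2}\right)} = \sqrt{256 + \left(-3 + 2 \left(-5153632\right) + 3 \cdot 484\right)} = \sqrt{256 - 10305815} = \sqrt{-10305559} = i \sqrt{10305559}$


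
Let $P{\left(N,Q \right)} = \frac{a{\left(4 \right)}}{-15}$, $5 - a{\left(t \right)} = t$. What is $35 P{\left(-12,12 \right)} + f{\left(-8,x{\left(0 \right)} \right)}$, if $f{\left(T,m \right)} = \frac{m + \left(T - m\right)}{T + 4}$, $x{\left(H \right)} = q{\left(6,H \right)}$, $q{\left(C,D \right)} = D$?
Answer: $- \frac{1}{3} \approx -0.33333$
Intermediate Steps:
$x{\left(H \right)} = H$
$a{\left(t \right)} = 5 - t$
$f{\left(T,m \right)} = \frac{T}{4 + T}$
$P{\left(N,Q \right)} = - \frac{1}{15}$ ($P{\left(N,Q \right)} = \frac{5 - 4}{-15} = \left(5 - 4\right) \left(- \frac{1}{15}\right) = 1 \left(- \frac{1}{15}\right) = - \frac{1}{15}$)
$35 P{\left(-12,12 \right)} + f{\left(-8,x{\left(0 \right)} \right)} = 35 \left(- \frac{1}{15}\right) - \frac{8}{4 - 8} = - \frac{7}{3} - \frac{8}{-4} = - \frac{7}{3} - -2 = - \frac{7}{3} + 2 = - \frac{1}{3}$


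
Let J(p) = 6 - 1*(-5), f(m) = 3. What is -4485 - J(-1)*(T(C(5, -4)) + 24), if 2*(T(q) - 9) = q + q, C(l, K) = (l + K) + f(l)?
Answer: -4892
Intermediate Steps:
C(l, K) = 3 + K + l (C(l, K) = (l + K) + 3 = (K + l) + 3 = 3 + K + l)
J(p) = 11 (J(p) = 6 + 5 = 11)
T(q) = 9 + q (T(q) = 9 + (q + q)/2 = 9 + (2*q)/2 = 9 + q)
-4485 - J(-1)*(T(C(5, -4)) + 24) = -4485 - 11*((9 + (3 - 4 + 5)) + 24) = -4485 - 11*((9 + 4) + 24) = -4485 - 11*(13 + 24) = -4485 - 11*37 = -4485 - 1*407 = -4485 - 407 = -4892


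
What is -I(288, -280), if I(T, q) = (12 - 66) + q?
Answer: 334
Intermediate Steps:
I(T, q) = -54 + q
-I(288, -280) = -(-54 - 280) = -1*(-334) = 334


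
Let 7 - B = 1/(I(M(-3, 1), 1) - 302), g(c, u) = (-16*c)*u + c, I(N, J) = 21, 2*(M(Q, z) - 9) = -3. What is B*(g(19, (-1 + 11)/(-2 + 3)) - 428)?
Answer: -6787632/281 ≈ -24155.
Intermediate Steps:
M(Q, z) = 15/2 (M(Q, z) = 9 + (½)*(-3) = 9 - 3/2 = 15/2)
g(c, u) = c - 16*c*u (g(c, u) = -16*c*u + c = c - 16*c*u)
B = 1968/281 (B = 7 - 1/(21 - 302) = 7 - 1/(-281) = 7 - 1*(-1/281) = 7 + 1/281 = 1968/281 ≈ 7.0036)
B*(g(19, (-1 + 11)/(-2 + 3)) - 428) = 1968*(19*(1 - 16*(-1 + 11)/(-2 + 3)) - 428)/281 = 1968*(19*(1 - 160/1) - 428)/281 = 1968*(19*(1 - 160) - 428)/281 = 1968*(19*(-159) - 428)/281 = 1968*(-3021 - 428)/281 = (1968/281)*(-3449) = -6787632/281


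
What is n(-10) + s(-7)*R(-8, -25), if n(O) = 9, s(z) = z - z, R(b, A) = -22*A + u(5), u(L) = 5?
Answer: 9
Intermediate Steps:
R(b, A) = 5 - 22*A (R(b, A) = -22*A + 5 = 5 - 22*A)
s(z) = 0
n(-10) + s(-7)*R(-8, -25) = 9 + 0*(5 - 22*(-25)) = 9 + 0*(5 + 550) = 9 + 0*555 = 9 + 0 = 9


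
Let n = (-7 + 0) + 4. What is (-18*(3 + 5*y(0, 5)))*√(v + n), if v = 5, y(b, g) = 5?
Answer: -504*√2 ≈ -712.76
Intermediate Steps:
n = -3 (n = -7 + 4 = -3)
(-18*(3 + 5*y(0, 5)))*√(v + n) = (-18*(3 + 5*5))*√(5 - 3) = (-18*(3 + 25))*√2 = (-18*28)*√2 = -504*√2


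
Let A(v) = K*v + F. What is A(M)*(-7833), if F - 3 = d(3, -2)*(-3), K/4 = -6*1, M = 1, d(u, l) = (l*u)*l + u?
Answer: 516978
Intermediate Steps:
d(u, l) = u + u*l**2 (d(u, l) = u*l**2 + u = u + u*l**2)
K = -24 (K = 4*(-6*1) = 4*(-6) = -24)
F = -42 (F = 3 + (3*(1 + (-2)**2))*(-3) = 3 + (3*(1 + 4))*(-3) = 3 + (3*5)*(-3) = 3 + 15*(-3) = 3 - 45 = -42)
A(v) = -42 - 24*v (A(v) = -24*v - 42 = -42 - 24*v)
A(M)*(-7833) = (-42 - 24*1)*(-7833) = (-42 - 24)*(-7833) = -66*(-7833) = 516978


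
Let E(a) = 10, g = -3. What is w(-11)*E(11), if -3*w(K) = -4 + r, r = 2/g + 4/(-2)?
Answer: 200/9 ≈ 22.222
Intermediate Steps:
r = -8/3 (r = 2/(-3) + 4/(-2) = 2*(-1/3) + 4*(-1/2) = -2/3 - 2 = -8/3 ≈ -2.6667)
w(K) = 20/9 (w(K) = -(-4 - 8/3)/3 = -1/3*(-20/3) = 20/9)
w(-11)*E(11) = (20/9)*10 = 200/9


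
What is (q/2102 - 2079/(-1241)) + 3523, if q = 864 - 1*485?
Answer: 9194874783/2608582 ≈ 3524.9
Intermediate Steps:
q = 379 (q = 864 - 485 = 379)
(q/2102 - 2079/(-1241)) + 3523 = (379/2102 - 2079/(-1241)) + 3523 = (379*(1/2102) - 2079*(-1/1241)) + 3523 = (379/2102 + 2079/1241) + 3523 = 4840397/2608582 + 3523 = 9194874783/2608582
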